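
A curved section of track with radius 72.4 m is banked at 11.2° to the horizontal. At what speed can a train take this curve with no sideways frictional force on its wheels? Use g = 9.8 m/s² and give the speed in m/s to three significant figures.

On a frictionless banked curve, N sinθ = mv²/r and N cosθ = mg, so tanθ = v²/(rg).
v = √(r g tanθ) = √(72.4 × 9.8 × tan 11.2°) = √(72.4 × 9.8 × 0.1980) = √140.5 = 11.85 m/s.

11.9 m/s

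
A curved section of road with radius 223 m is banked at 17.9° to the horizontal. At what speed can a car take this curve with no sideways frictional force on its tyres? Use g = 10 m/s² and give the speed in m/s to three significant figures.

26.8 m/s

On a frictionless banked curve, N sinθ = mv²/r and N cosθ = mg, so tanθ = v²/(rg).
v = √(r g tanθ) = √(223 × 10.0 × tan 17.9°) = √(223 × 10.0 × 0.3230) = √720.3 = 26.84 m/s.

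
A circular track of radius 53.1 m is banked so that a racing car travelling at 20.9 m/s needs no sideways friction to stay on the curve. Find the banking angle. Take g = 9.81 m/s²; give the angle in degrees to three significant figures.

40.0°

With no friction, the horizontal component of the normal force provides the centripetal force: N sinθ = mv²/r, while N cosθ = mg vertically.
Dividing: tanθ = v²/(r g) = (20.9)²/(53.1 × 9.81) = 436.8/520.9 = 0.8386.
θ = arctan(0.8386) = 39.98°.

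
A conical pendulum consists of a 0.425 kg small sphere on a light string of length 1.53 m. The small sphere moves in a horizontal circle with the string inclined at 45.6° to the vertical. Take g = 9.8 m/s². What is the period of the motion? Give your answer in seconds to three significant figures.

2.08 s

r = L sinθ = 1.093 m. From T sinθ = mω²r and T cosθ = mg: tanθ = ω²r/g, so ω² = g tanθ / r = g/(L cosθ).
ω = √(g/(L cosθ)) = √(9.8/(1.53 × 0.6997)) = √9.155 = 3.026 rad/s.
Period = 2π/ω = 2.077 s.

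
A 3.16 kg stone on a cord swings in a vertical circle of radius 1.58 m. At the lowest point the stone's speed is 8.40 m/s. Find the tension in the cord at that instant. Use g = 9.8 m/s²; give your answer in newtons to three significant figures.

At the lowest point, T points up (toward the centre) and the weight mg points down (away from the centre), so the net inward force is T − mg = mv²/r.
T = m(v²/r + g) = 3.16 × ((8.40)²/1.58 + 9.8) = 3.16 × (44.66 + 9.8) = 3.16 × 54.46 = 172.1 N.

172 N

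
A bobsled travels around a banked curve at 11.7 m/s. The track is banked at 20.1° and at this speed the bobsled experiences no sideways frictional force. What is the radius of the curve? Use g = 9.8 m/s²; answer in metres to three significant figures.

Frictionless banking: tanθ = v²/(rg), so r = v²/(g tanθ).
r = (11.7)²/(9.8 × tan 20.1°) = 136.9/(9.8 × 0.3659) = 136.9/3.586 = 38.17 m.

38.2 m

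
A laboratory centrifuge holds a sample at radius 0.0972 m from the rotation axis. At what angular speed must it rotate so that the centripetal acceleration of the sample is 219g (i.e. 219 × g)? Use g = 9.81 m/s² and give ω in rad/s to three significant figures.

149 rad/s

Centripetal acceleration a_c = ω²r. Setting ω²r = 219g:
ω = √(219g / r) = √(219 × 9.81 / 0.0972) = √22100 = 148.7 rad/s.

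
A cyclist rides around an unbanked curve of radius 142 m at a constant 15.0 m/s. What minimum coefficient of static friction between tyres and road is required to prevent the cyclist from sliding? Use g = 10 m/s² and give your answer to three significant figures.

Friction provides the centripetal force: μ_s m g = m v²/r, so μ_s = v²/(g r) = (15.00)²/(10.0 × 142) = 225.0/1420 = 0.1585.

0.158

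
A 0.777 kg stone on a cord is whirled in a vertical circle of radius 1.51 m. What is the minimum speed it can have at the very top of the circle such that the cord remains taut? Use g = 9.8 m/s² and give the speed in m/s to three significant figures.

3.85 m/s

At the top, both weight mg and T point toward the centre: T + mg = mv²/r.
At minimum speed T → 0, so mg = mv_min²/r ⇒ v_min = √(g r) = √(9.8 × 1.51) = 3.847 m/s.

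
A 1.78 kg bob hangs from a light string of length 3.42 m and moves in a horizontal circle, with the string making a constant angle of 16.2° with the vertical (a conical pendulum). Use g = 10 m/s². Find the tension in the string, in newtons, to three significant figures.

18.5 N

Vertically the bob has no acceleration, so T cosθ = mg.
T = mg/cosθ = 1.78 × 10.0 / cos 16.2° = 17.80/0.9603 = 18.54 N.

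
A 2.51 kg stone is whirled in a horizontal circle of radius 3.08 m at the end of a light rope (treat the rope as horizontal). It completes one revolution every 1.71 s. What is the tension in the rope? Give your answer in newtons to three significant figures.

104 N

v = 2πr/T = 2π × 3.08/1.71 = 11.32 m/s.
The tension is the only horizontal force, so it supplies the full centripetal force: T = m v²/r = 2.51 × (11.32)²/3.08 = 2.51 × 128.1/3.08 = 104.4 N.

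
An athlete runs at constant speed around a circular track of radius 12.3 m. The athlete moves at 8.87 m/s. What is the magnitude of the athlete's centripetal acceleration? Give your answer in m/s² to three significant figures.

a_c = v²/r = (8.870)²/12.3 = 78.68/12.3 = 6.396 m/s².

6.40 m/s²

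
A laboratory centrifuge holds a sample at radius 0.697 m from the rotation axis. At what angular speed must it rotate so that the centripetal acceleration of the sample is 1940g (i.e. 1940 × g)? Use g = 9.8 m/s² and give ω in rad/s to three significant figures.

Centripetal acceleration a_c = ω²r. Setting ω²r = 1940g:
ω = √(1940g / r) = √(1940 × 9.8 / 0.697) = √27280 = 165.2 rad/s.

165 rad/s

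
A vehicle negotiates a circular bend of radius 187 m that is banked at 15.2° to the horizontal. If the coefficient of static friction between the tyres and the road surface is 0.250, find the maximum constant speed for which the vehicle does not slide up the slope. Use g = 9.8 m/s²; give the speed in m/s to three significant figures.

At the maximum speed, friction acts down the slope at its limiting value f = μN. Radially (horizontal, toward centre): N sinθ + μN cosθ = mv²/r. Vertically: N cosθ − μN sinθ = mg.
Dividing: v² = r g (sinθ + μcosθ)/(cosθ − μsinθ).
sinθ + μcosθ = 0.2622 + 0.250×0.9650 = 0.5034; cosθ − μsinθ = 0.9650 − 0.250×0.2622 = 0.8995.
v² = 187 × 9.8 × 0.5034/0.8995 = 1026 m²/s², so v = 32.03 m/s.

32.0 m/s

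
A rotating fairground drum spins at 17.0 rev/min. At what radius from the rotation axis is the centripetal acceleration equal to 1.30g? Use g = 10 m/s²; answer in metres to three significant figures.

ω = 17.0 rev/min × 2π/60 = 1.780 rad/s.
a_c = ω²r = 1.30g ⇒ r = 1.30 × 10.0 / (1.780)² = 13.00/3.169 = 4.102 m.

4.10 m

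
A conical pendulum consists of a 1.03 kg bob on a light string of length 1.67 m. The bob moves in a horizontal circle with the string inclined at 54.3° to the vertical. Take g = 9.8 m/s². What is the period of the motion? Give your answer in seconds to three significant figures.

r = L sinθ = 1.356 m. From T sinθ = mω²r and T cosθ = mg: tanθ = ω²r/g, so ω² = g tanθ / r = g/(L cosθ).
ω = √(g/(L cosθ)) = √(9.8/(1.67 × 0.5835)) = √10.06 = 3.171 rad/s.
Period = 2π/ω = 1.981 s.

1.98 s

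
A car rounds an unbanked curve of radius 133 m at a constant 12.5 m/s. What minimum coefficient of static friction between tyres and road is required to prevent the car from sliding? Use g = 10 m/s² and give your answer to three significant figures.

Friction provides the centripetal force: μ_s m g = m v²/r, so μ_s = v²/(g r) = (12.50)²/(10.0 × 133) = 156.2/1330 = 0.1175.

0.117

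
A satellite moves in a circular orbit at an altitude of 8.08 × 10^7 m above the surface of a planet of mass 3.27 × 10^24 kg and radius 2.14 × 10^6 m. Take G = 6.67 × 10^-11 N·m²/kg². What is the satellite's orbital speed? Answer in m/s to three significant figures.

1620 m/s

Orbital radius r = R + h = 2.14 × 10^6 + 8.08 × 10^7 = 8.294 × 10^7 m.
Gravity supplies the centripetal force: G M m / r² = m v² / r, so v = √(GM/r).
v = √(6.67 × 10^-11 × 3.27 × 10^24 / 8.294 × 10^7) = √(2.630 × 10^6) = 1622 m/s.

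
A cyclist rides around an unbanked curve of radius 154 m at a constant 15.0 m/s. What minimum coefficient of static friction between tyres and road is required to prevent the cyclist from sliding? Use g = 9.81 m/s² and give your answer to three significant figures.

0.149

Friction provides the centripetal force: μ_s m g = m v²/r, so μ_s = v²/(g r) = (15.00)²/(9.81 × 154) = 225.0/1511 = 0.1489.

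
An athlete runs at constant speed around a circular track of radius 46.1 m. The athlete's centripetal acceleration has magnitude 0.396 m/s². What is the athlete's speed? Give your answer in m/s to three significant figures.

a_c = v²/r ⇒ v = √(a_c · r) = √(0.396 × 46.1) = √18.26 = 4.273 m/s.

4.27 m/s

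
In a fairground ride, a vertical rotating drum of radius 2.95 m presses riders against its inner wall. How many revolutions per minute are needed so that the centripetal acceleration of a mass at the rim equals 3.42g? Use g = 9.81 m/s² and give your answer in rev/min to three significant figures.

Require ω²r = 3.42g, so ω = √(3.42 × 9.81/2.95) = 3.372 rad/s.
In rev/min: ω × 60/(2π) = 3.372 × 60/(2π) = 32.20 rev/min.

32.2 rev/min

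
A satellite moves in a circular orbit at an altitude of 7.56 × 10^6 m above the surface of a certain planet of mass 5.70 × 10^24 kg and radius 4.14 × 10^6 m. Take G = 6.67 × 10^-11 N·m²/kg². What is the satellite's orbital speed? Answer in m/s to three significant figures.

5700 m/s

Orbital radius r = R + h = 4.14 × 10^6 + 7.56 × 10^6 = 1.170 × 10^7 m.
Gravity supplies the centripetal force: G M m / r² = m v² / r, so v = √(GM/r).
v = √(6.67 × 10^-11 × 5.70 × 10^24 / 1.170 × 10^7) = √(3.249 × 10^7) = 5700 m/s.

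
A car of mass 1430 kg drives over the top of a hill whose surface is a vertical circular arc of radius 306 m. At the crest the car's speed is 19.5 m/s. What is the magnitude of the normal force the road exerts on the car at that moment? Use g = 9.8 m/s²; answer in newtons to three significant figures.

At the crest the centripetal acceleration points downward (toward the centre of the arc), so mg − N = mv²/r.
N = m(g − v²/r) = 1430 × (9.8 − (19.5)²/306) = 1430 × (9.8 − 1.243) = 1430 × 8.557 = 12240 N.

12200 N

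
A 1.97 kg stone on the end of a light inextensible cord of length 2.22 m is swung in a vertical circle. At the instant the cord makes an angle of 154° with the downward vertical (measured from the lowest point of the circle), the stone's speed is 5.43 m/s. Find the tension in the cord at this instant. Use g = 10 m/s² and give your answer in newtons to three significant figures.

8.46 N

Take the radial direction toward the centre of the circle as positive. The component of the weight along the string toward the centre is −mg cos φ (φ measured from the bottom), so Newton's second law along the string gives T − mg cos φ = m v²/r.
cos 154° = -0.8988, so T = m(v²/r + g cos φ) = 1.97 × ((5.43)²/2.22 + 10.0 × -0.8988) = 1.97 × (13.28 + (-8.988)) = 1.97 × 4.294 = 8.458 N.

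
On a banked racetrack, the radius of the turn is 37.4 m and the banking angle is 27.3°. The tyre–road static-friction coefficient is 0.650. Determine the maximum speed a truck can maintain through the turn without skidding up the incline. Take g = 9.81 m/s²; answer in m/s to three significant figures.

25.4 m/s

At the maximum speed, friction acts down the slope at its limiting value f = μN. Radially (horizontal, toward centre): N sinθ + μN cosθ = mv²/r. Vertically: N cosθ − μN sinθ = mg.
Dividing: v² = r g (sinθ + μcosθ)/(cosθ − μsinθ).
sinθ + μcosθ = 0.4586 + 0.650×0.8886 = 1.036; cosθ − μsinθ = 0.8886 − 0.650×0.4586 = 0.5905.
v² = 37.4 × 9.81 × 1.036/0.5905 = 643.9 m²/s², so v = 25.37 m/s.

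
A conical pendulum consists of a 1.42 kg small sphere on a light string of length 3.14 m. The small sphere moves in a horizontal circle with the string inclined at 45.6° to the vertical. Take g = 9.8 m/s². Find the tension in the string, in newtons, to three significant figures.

19.9 N

Vertically the bob has no acceleration, so T cosθ = mg.
T = mg/cosθ = 1.42 × 9.8 / cos 45.6° = 13.92/0.6997 = 19.89 N.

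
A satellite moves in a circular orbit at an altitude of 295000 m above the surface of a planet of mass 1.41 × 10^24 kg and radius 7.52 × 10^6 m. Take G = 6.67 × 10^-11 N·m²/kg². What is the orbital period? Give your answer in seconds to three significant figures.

14200 s

r = R + h = 7.52 × 10^6 + 295000 = 7.815 × 10^6 m. Gravity provides the centripetal force: G M m / r² = m v² / r ⇒ v = √(GM/r) = 3469 m/s.
T = 2πr/v = 2π × 7.815 × 10^6 / 3469 = 14150 s.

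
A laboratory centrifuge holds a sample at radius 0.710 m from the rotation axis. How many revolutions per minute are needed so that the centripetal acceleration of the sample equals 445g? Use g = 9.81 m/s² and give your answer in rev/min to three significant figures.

749 rev/min

Require ω²r = 445g, so ω = √(445 × 9.81/0.710) = 78.41 rad/s.
In rev/min: ω × 60/(2π) = 78.41 × 60/(2π) = 748.8 rev/min.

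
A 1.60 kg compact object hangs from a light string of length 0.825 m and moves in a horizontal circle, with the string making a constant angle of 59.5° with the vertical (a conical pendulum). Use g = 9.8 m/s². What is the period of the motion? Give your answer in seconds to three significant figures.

1.30 s

r = L sinθ = 0.7108 m. From T sinθ = mω²r and T cosθ = mg: tanθ = ω²r/g, so ω² = g tanθ / r = g/(L cosθ).
ω = √(g/(L cosθ)) = √(9.8/(0.825 × 0.5075)) = √23.40 = 4.838 rad/s.
Period = 2π/ω = 1.299 s.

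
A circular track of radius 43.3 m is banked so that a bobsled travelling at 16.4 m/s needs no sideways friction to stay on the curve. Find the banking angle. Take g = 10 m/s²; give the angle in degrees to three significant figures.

31.8°

For a frictionless banked turn: horizontally N sinθ = mv²/r and vertically N cosθ = mg.
Dividing: tanθ = v²/(r g) = (16.4)²/(43.3 × 10.0) = 269.0/433.0 = 0.6212.
θ = arctan(0.6212) = 31.85°.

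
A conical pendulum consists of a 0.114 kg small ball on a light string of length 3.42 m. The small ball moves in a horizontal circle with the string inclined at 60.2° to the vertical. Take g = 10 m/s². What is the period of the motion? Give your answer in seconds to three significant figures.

2.59 s

r = L sinθ = 2.968 m. From T sinθ = mω²r and T cosθ = mg: tanθ = ω²r/g, so ω² = g tanθ / r = g/(L cosθ).
ω = √(g/(L cosθ)) = √(10.0/(3.42 × 0.4970)) = √5.884 = 2.426 rad/s.
Period = 2π/ω = 2.590 s.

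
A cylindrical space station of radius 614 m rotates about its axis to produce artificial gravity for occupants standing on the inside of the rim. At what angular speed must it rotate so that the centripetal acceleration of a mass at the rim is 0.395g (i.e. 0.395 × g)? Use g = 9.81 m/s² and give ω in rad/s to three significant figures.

0.0794 rad/s

Centripetal acceleration a_c = ω²r. Setting ω²r = 0.395g:
ω = √(0.395g / r) = √(0.395 × 9.81 / 614) = √0.006311 = 0.07944 rad/s.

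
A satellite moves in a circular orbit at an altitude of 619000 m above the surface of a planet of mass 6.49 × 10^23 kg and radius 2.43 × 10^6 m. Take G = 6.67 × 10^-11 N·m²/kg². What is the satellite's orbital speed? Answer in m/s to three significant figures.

3770 m/s

Orbital radius r = R + h = 2.43 × 10^6 + 619000 = 3.049 × 10^6 m.
Gravity supplies the centripetal force: G M m / r² = m v² / r, so v = √(GM/r).
v = √(6.67 × 10^-11 × 6.49 × 10^23 / 3.049 × 10^6) = √(1.420 × 10^7) = 3768 m/s.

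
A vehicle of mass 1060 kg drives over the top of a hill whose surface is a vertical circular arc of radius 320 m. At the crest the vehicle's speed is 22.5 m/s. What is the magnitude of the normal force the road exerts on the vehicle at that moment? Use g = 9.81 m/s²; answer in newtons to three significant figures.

8720 N

At the crest the centripetal acceleration points downward (toward the centre of the arc), so mg − N = mv²/r.
N = m(g − v²/r) = 1060 × (9.81 − (22.5)²/320) = 1060 × (9.81 − 1.582) = 1060 × 8.228 = 8722 N.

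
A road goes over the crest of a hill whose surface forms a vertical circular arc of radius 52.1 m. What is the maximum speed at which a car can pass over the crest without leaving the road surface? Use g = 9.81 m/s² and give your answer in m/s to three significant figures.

At the crest the centre of the circle is below the car, so the net downward (centripetal) force is mg − N = mv²/r.
The car leaves the road when N → 0, giving v_max = √(g r) = √(9.81 × 52.1) = 22.61 m/s.

22.6 m/s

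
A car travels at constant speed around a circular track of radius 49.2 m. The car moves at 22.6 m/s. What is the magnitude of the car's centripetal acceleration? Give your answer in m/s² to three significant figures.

10.4 m/s²

a_c = v²/r = (22.60)²/49.2 = 510.8/49.2 = 10.38 m/s².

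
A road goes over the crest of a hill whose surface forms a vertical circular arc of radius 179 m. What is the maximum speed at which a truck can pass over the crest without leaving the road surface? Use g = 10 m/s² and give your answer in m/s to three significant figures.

At the crest the centre of the circle is below the truck, so the net downward (centripetal) force is mg − N = mv²/r.
The truck leaves the road when N → 0, giving v_max = √(g r) = √(10.0 × 179) = 42.31 m/s.

42.3 m/s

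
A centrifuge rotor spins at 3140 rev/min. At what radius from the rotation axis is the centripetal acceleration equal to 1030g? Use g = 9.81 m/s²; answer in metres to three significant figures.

0.0935 m

ω = 3140 rev/min × 2π/60 = 328.8 rad/s.
a_c = ω²r = 1030g ⇒ r = 1030 × 9.81 / (328.8)² = 10100/108100 = 0.09345 m.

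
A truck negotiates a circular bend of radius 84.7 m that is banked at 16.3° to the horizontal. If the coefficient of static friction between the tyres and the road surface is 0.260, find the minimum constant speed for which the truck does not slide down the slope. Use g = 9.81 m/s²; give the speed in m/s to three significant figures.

5.00 m/s

At the minimum speed, friction acts up the slope at its limiting value f = μN. Radially (horizontal, toward centre): N sinθ − μN cosθ = mv²/r. Vertically: N cosθ + μN sinθ = mg.
Dividing: v² = r g (sinθ − μcosθ)/(cosθ + μsinθ).
sinθ − μcosθ = 0.2807 − 0.260×0.9598 = 0.03112; cosθ + μsinθ = 0.9598 + 0.260×0.2807 = 1.033.
v² = 84.7 × 9.81 × 0.03112/1.033 = 25.03 m²/s², so v = 5.003 m/s.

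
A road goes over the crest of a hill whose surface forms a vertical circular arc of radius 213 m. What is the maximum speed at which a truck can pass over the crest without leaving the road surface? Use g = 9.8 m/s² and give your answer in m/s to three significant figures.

At the crest the centre of the circle is below the truck, so the net downward (centripetal) force is mg − N = mv²/r.
The truck leaves the road when N → 0, giving v_max = √(g r) = √(9.8 × 213) = 45.69 m/s.

45.7 m/s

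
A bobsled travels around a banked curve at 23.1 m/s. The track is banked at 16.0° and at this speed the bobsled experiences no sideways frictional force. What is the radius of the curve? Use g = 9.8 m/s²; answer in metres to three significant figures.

190 m

Frictionless banking: tanθ = v²/(rg), so r = v²/(g tanθ).
r = (23.1)²/(9.8 × tan 16.0°) = 533.6/(9.8 × 0.2867) = 533.6/2.810 = 189.9 m.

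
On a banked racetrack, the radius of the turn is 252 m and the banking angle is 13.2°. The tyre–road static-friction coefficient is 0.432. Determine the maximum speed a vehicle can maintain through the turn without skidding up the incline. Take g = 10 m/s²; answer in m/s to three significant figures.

At the maximum speed, friction acts down the slope at its limiting value f = μN. Radially (horizontal, toward centre): N sinθ + μN cosθ = mv²/r. Vertically: N cosθ − μN sinθ = mg.
Dividing: v² = r g (sinθ + μcosθ)/(cosθ − μsinθ).
sinθ + μcosθ = 0.2284 + 0.432×0.9736 = 0.6489; cosθ − μsinθ = 0.9736 − 0.432×0.2284 = 0.8749.
v² = 252 × 10.0 × 0.6489/0.8749 = 1869 m²/s², so v = 43.23 m/s.

43.2 m/s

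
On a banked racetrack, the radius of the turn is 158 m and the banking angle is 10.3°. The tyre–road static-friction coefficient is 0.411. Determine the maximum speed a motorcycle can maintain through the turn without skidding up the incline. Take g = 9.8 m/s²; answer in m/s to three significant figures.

At the maximum speed, friction acts down the slope at its limiting value f = μN. Radially (horizontal, toward centre): N sinθ + μN cosθ = mv²/r. Vertically: N cosθ − μN sinθ = mg.
Dividing: v² = r g (sinθ + μcosθ)/(cosθ − μsinθ).
sinθ + μcosθ = 0.1788 + 0.411×0.9839 = 0.5832; cosθ − μsinθ = 0.9839 − 0.411×0.1788 = 0.9104.
v² = 158 × 9.8 × 0.5832/0.9104 = 991.9 m²/s², so v = 31.49 m/s.

31.5 m/s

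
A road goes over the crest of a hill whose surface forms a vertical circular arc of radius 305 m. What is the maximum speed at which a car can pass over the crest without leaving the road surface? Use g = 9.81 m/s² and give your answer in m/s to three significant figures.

At the crest the centre of the circle is below the car, so the net downward (centripetal) force is mg − N = mv²/r.
The car leaves the road when N → 0, giving v_max = √(g r) = √(9.81 × 305) = 54.70 m/s.

54.7 m/s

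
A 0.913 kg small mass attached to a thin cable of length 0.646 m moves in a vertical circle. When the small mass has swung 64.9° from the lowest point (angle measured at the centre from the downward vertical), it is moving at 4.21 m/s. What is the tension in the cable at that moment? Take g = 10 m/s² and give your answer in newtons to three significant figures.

Take the radial direction toward the centre of the circle as positive. The component of the weight along the string toward the centre is −mg cos φ (φ measured from the bottom), so Newton's second law along the string gives T − mg cos φ = m v²/r.
cos 64.9° = 0.4242, so T = m(v²/r + g cos φ) = 0.913 × ((4.21)²/0.646 + 10.0 × 0.4242) = 0.913 × (27.44 + (4.242)) = 0.913 × 31.68 = 28.92 N.

28.9 N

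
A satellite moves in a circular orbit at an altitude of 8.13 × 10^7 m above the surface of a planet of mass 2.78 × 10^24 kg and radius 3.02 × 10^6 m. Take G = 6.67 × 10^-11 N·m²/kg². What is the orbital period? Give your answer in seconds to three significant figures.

r = R + h = 3.02 × 10^6 + 8.13 × 10^7 = 8.432 × 10^7 m. Gravity provides the centripetal force: G M m / r² = m v² / r ⇒ v = √(GM/r) = 1483 m/s.
T = 2πr/v = 2π × 8.432 × 10^7 / 1483 = 357300 s.

357000 s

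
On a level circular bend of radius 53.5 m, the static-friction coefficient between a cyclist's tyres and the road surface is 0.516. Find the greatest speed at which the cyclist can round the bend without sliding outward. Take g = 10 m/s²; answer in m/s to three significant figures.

On a flat curve, static friction is the only horizontal force, so it must supply the full centripetal force: μ_s m g = m v²/r.
Mass cancels: v_max = √(μ_s g r) = √(0.516 × 10.0 × 53.5) = √276.1 = 16.62 m/s.

16.6 m/s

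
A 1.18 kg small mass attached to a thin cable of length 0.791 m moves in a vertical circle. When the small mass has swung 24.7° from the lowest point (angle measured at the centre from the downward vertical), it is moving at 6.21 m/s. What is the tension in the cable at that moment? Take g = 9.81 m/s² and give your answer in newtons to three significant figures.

Take the radial direction toward the centre of the circle as positive. The component of the weight along the string toward the centre is −mg cos φ (φ measured from the bottom), so Newton's second law along the string gives T − mg cos φ = m v²/r.
cos 24.7° = 0.9085, so T = m(v²/r + g cos φ) = 1.18 × ((6.21)²/0.791 + 9.81 × 0.9085) = 1.18 × (48.75 + (8.912)) = 1.18 × 57.67 = 68.05 N.

68.0 N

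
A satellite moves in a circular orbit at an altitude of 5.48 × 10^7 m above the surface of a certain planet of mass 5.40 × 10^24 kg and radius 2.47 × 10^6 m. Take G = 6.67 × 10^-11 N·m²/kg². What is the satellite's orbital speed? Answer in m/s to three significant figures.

2510 m/s

Orbital radius r = R + h = 2.47 × 10^6 + 5.48 × 10^7 = 5.727 × 10^7 m.
Gravity supplies the centripetal force: G M m / r² = m v² / r, so v = √(GM/r).
v = √(6.67 × 10^-11 × 5.40 × 10^24 / 5.727 × 10^7) = √(6.289 × 10^6) = 2508 m/s.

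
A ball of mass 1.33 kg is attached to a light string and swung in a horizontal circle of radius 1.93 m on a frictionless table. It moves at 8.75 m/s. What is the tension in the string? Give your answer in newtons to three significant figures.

The tension is the only horizontal force, so it supplies the full centripetal force: T = m v²/r = 1.33 × (8.750)²/1.93 = 1.33 × 76.56/1.93 = 52.76 N.

52.8 N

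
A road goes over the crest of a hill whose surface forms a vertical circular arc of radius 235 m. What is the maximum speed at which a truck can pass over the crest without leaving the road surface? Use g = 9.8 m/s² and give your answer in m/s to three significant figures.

At the crest the centre of the circle is below the truck, so the net downward (centripetal) force is mg − N = mv²/r.
The truck leaves the road when N → 0, giving v_max = √(g r) = √(9.8 × 235) = 47.99 m/s.

48.0 m/s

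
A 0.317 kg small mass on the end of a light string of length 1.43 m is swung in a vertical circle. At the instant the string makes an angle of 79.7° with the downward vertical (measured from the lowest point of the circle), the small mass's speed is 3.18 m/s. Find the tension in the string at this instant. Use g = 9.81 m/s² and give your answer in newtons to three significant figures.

Take the radial direction toward the centre of the circle as positive. The component of the weight along the string toward the centre is −mg cos φ (φ measured from the bottom), so Newton's second law along the string gives T − mg cos φ = m v²/r.
cos 79.7° = 0.1788, so T = m(v²/r + g cos φ) = 0.317 × ((3.18)²/1.43 + 9.81 × 0.1788) = 0.317 × (7.072 + (1.754)) = 0.317 × 8.826 = 2.798 N.

2.80 N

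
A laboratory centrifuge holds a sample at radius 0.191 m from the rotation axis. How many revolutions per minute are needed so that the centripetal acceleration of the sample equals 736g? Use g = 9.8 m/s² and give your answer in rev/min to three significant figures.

Require ω²r = 736g, so ω = √(736 × 9.8/0.191) = 194.3 rad/s.
In rev/min: ω × 60/(2π) = 194.3 × 60/(2π) = 1856 rev/min.

1860 rev/min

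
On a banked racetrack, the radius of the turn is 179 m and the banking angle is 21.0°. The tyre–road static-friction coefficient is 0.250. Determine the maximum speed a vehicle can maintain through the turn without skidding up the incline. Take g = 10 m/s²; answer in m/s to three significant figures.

At the maximum speed, friction acts down the slope at its limiting value f = μN. Radially (horizontal, toward centre): N sinθ + μN cosθ = mv²/r. Vertically: N cosθ − μN sinθ = mg.
Dividing: v² = r g (sinθ + μcosθ)/(cosθ − μsinθ).
sinθ + μcosθ = 0.3584 + 0.250×0.9336 = 0.5918; cosθ − μsinθ = 0.9336 − 0.250×0.3584 = 0.8440.
v² = 179 × 10.0 × 0.5918/0.8440 = 1255 m²/s², so v = 35.43 m/s.

35.4 m/s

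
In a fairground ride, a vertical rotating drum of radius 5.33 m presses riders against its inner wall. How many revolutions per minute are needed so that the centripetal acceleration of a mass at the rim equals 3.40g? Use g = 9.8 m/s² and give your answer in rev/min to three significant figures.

23.9 rev/min

Require ω²r = 3.40g, so ω = √(3.40 × 9.8/5.33) = 2.500 rad/s.
In rev/min: ω × 60/(2π) = 2.500 × 60/(2π) = 23.88 rev/min.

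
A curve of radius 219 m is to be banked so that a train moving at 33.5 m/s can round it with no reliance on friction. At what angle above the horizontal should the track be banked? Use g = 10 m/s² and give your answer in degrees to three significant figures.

27.1°

For a frictionless banked turn: horizontally N sinθ = mv²/r and vertically N cosθ = mg.
Dividing: tanθ = v²/(r g) = (33.5)²/(219 × 10.0) = 1122/2190 = 0.5124.
θ = arctan(0.5124) = 27.13°.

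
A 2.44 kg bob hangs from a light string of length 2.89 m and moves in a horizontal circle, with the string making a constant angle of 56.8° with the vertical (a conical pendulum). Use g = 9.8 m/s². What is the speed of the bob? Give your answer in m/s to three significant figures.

6.02 m/s

The radius of the circle is r = L sinθ = 2.89 × sin 56.8° = 2.418 m.
Horizontally T sinθ = mv²/r and vertically T cosθ = mg, so tanθ = v²/(rg).
v = √(r g tanθ) = √(2.418 × 9.8 × 1.528) = √36.22 = 6.018 m/s.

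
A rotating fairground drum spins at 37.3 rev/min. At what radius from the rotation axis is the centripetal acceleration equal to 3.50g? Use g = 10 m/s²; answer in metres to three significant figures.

ω = 37.3 rev/min × 2π/60 = 3.906 rad/s.
a_c = ω²r = 3.50g ⇒ r = 3.50 × 10.0 / (3.906)² = 35.00/15.26 = 2.294 m.

2.29 m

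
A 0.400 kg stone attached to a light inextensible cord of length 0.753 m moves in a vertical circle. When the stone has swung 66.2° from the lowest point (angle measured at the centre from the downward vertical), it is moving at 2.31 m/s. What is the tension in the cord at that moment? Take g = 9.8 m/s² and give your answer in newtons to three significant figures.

4.42 N

Take the radial direction toward the centre of the circle as positive. The component of the weight along the string toward the centre is −mg cos φ (φ measured from the bottom), so Newton's second law along the string gives T − mg cos φ = m v²/r.
cos 66.2° = 0.4035, so T = m(v²/r + g cos φ) = 0.400 × ((2.31)²/0.753 + 9.8 × 0.4035) = 0.400 × (7.086 + (3.955)) = 0.400 × 11.04 = 4.416 N.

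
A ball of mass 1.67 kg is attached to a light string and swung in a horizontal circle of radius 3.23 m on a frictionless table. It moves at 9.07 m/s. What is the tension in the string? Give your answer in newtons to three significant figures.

The tension is the only horizontal force, so it supplies the full centripetal force: T = m v²/r = 1.67 × (9.070)²/3.23 = 1.67 × 82.26/3.23 = 42.53 N.

42.5 N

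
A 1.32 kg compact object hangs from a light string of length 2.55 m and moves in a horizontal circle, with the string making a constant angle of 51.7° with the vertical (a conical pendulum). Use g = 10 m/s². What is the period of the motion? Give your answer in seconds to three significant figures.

2.50 s

r = L sinθ = 2.001 m. From T sinθ = mω²r and T cosθ = mg: tanθ = ω²r/g, so ω² = g tanθ / r = g/(L cosθ).
ω = √(g/(L cosθ)) = √(10.0/(2.55 × 0.6198)) = √6.327 = 2.515 rad/s.
Period = 2π/ω = 2.498 s.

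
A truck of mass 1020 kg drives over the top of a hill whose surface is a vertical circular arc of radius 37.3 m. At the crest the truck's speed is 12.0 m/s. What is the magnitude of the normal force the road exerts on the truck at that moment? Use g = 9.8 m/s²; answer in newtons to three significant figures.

At the crest the centripetal acceleration points downward (toward the centre of the arc), so mg − N = mv²/r.
N = m(g − v²/r) = 1020 × (9.8 − (12.0)²/37.3) = 1020 × (9.8 − 3.861) = 1020 × 5.939 = 6058 N.

6060 N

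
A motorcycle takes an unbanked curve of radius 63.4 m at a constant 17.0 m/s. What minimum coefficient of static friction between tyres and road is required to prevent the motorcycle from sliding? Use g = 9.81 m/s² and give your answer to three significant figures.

0.465

Friction provides the centripetal force: μ_s m g = m v²/r, so μ_s = v²/(g r) = (17.00)²/(9.81 × 63.4) = 289.0/622.0 = 0.4647.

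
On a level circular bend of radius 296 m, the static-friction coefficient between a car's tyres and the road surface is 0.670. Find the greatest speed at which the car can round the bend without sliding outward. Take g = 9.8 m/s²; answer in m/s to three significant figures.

44.1 m/s

Friction provides the centripetal force on a flat curve. At maximum speed it is at its limiting value: μ_s m g = m v²/r.
Mass cancels: v_max = √(μ_s g r) = √(0.670 × 9.8 × 296) = √1944 = 44.09 m/s.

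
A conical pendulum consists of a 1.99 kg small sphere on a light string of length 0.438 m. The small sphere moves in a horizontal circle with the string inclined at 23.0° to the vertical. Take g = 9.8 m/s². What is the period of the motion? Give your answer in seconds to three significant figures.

r = L sinθ = 0.1711 m. From T sinθ = mω²r and T cosθ = mg: tanθ = ω²r/g, so ω² = g tanθ / r = g/(L cosθ).
ω = √(g/(L cosθ)) = √(9.8/(0.438 × 0.9205)) = √24.31 = 4.930 rad/s.
Period = 2π/ω = 1.274 s.

1.27 s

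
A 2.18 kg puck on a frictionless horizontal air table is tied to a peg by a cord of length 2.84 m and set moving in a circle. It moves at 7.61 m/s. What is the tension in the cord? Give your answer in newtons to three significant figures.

The tension is the only horizontal force, so it supplies the full centripetal force: T = m v²/r = 2.18 × (7.610)²/2.84 = 2.18 × 57.91/2.84 = 44.45 N.

44.5 N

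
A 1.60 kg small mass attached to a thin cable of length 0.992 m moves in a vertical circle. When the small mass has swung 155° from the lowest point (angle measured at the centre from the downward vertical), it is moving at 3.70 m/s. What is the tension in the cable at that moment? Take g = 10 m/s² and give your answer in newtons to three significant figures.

7.58 N

Take the radial direction toward the centre of the circle as positive. The component of the weight along the string toward the centre is −mg cos φ (φ measured from the bottom), so Newton's second law along the string gives T − mg cos φ = m v²/r.
cos 155° = -0.9063, so T = m(v²/r + g cos φ) = 1.60 × ((3.70)²/0.992 + 10.0 × -0.9063) = 1.60 × (13.80 + (-9.063)) = 1.60 × 4.737 = 7.580 N.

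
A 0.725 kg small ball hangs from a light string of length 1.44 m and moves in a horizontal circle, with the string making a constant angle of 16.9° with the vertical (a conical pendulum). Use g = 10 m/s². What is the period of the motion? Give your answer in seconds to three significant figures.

2.33 s

r = L sinθ = 0.4186 m. From T sinθ = mω²r and T cosθ = mg: tanθ = ω²r/g, so ω² = g tanθ / r = g/(L cosθ).
ω = √(g/(L cosθ)) = √(10.0/(1.44 × 0.9568)) = √7.258 = 2.694 rad/s.
Period = 2π/ω = 2.332 s.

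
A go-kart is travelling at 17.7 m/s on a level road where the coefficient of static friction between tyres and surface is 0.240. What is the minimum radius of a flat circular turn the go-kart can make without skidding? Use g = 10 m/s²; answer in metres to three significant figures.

At the limit, μ_s m g = m v²/r, so r_min = v²/(μ_s g) = (17.7)²/(0.240 × 10.0) = 313.3/2.400 = 130.5 m.

131 m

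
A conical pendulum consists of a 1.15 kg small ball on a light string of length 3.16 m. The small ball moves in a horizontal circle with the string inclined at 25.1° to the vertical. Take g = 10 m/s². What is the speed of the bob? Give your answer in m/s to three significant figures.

The radius of the circle is r = L sinθ = 3.16 × sin 25.1° = 1.340 m.
Horizontally T sinθ = mv²/r and vertically T cosθ = mg, so tanθ = v²/(rg).
v = √(r g tanθ) = √(1.340 × 10.0 × 0.4684) = √6.279 = 2.506 m/s.

2.51 m/s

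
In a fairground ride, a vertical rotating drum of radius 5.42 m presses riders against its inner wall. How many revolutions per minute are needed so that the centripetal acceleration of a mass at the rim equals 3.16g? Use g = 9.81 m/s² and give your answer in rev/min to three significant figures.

22.8 rev/min

Require ω²r = 3.16g, so ω = √(3.16 × 9.81/5.42) = 2.392 rad/s.
In rev/min: ω × 60/(2π) = 2.392 × 60/(2π) = 22.84 rev/min.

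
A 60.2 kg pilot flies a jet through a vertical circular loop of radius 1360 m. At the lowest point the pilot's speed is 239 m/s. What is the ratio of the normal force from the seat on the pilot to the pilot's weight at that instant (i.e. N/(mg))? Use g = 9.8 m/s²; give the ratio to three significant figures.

At the bottom, N − mg = mv²/r, so N = m(v²/r + g) and N/(mg) = v²/(rg) + 1 = (239)²/(1360 × 9.8) + 1 = 4.286 + 1 = 5.286.

5.29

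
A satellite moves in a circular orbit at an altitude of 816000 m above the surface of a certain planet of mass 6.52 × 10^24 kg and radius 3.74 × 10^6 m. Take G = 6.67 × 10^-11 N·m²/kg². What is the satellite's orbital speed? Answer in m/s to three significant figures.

Orbital radius r = R + h = 3.74 × 10^6 + 816000 = 4.556 × 10^6 m.
Gravity supplies the centripetal force: G M m / r² = m v² / r, so v = √(GM/r).
v = √(6.67 × 10^-11 × 6.52 × 10^24 / 4.556 × 10^6) = √(9.545 × 10^7) = 9770 m/s.

9770 m/s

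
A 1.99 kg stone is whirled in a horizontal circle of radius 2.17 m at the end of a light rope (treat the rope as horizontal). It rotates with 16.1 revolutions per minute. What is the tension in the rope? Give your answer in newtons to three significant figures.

12.3 N

ω = 16.1 rev/min × 2π/60 = 1.686 rad/s, so v = ωr = 1.686 × 2.17 = 3.659 m/s.
The tension is the only horizontal force, so it supplies the full centripetal force: T = m v²/r = 1.99 × (3.659)²/2.17 = 1.99 × 13.39/2.17 = 12.28 N.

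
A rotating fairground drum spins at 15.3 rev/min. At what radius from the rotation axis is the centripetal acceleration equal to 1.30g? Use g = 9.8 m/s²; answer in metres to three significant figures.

ω = 15.3 rev/min × 2π/60 = 1.602 rad/s.
a_c = ω²r = 1.30g ⇒ r = 1.30 × 9.8 / (1.602)² = 12.74/2.567 = 4.963 m.

4.96 m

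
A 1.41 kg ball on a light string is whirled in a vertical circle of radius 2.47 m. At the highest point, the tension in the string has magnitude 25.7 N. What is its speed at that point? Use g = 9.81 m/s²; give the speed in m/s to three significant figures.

At the top, T + mg = mv²/r, so v = √(r(T/m + g)) = √(2.47 × (25.7/1.41 + 9.81)) = √(2.47 × 28.04) = √69.25 = 8.322 m/s.

8.32 m/s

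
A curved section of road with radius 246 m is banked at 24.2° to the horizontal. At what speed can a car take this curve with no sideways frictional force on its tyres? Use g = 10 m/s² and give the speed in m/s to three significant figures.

33.3 m/s

On a frictionless banked curve, N sinθ = mv²/r and N cosθ = mg, so tanθ = v²/(rg).
v = √(r g tanθ) = √(246 × 10.0 × tan 24.2°) = √(246 × 10.0 × 0.4494) = √1106 = 33.25 m/s.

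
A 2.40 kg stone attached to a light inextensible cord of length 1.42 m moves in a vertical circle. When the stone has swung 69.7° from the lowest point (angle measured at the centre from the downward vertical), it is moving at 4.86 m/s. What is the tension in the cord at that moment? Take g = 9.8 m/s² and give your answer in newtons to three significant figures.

48.1 N

Take the radial direction toward the centre of the circle as positive. The component of the weight along the string toward the centre is −mg cos φ (φ measured from the bottom), so Newton's second law along the string gives T − mg cos φ = m v²/r.
cos 69.7° = 0.3469, so T = m(v²/r + g cos φ) = 2.40 × ((4.86)²/1.42 + 9.8 × 0.3469) = 2.40 × (16.63 + (3.400)) = 2.40 × 20.03 = 48.08 N.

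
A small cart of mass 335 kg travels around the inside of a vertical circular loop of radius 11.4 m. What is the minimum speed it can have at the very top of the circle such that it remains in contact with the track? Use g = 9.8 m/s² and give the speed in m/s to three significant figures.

At the top, both weight mg and N point toward the centre: N + mg = mv²/r.
At minimum speed N → 0, so mg = mv_min²/r ⇒ v_min = √(g r) = √(9.8 × 11.4) = 10.57 m/s.

10.6 m/s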